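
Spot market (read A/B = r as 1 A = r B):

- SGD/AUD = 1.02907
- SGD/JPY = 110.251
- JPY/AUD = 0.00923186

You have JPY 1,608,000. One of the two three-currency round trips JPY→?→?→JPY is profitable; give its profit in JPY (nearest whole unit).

Profit: JPY 17,770

Profitable loop is JPY → SGD → AUD → JPY:
JPY 1,608,000 ÷ 110.251 = SGD 14,584.90
SGD 14,584.90 × 1.02907 = AUD 15,008.88
AUD 15,008.88 ÷ 0.00923186 = JPY 1,625,770
Profit = JPY 1,625,770 − JPY 1,608,000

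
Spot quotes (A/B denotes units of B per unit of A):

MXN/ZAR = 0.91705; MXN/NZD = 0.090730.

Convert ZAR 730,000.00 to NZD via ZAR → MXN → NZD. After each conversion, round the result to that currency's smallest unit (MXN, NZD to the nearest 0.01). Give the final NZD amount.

NZD 72,223.87

ZAR 730,000.00 ÷ 0.91705 = MXN 796,030.75
MXN 796,030.75 × 0.090730 = NZD 72,223.87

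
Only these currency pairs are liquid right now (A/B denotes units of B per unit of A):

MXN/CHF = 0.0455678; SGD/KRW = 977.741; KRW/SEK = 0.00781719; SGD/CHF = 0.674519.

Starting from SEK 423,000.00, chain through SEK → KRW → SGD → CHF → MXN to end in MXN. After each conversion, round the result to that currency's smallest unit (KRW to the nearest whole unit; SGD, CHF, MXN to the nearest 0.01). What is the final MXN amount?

SEK 423,000.00 ÷ 0.00781719 = KRW 54,111,516
KRW 54,111,516 ÷ 977.741 = SGD 55,343.40
SGD 55,343.40 × 0.674519 = CHF 37,330.17
CHF 37,330.17 ÷ 0.0455678 = MXN 819,222.57

MXN 819,222.57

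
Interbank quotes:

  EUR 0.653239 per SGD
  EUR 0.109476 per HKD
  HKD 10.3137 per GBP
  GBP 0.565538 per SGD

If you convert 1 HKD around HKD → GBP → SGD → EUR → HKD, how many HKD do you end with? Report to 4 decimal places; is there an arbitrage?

Around HKD → GBP → SGD → EUR → HKD: 1 ÷ 10.3137 ÷ 0.565538 × 0.653239 ÷ 0.109476 = 1.023003
Product > 1; profitable direction is HKD → GBP → SGD → EUR → HKD.

1.0230 (arbitrage exists)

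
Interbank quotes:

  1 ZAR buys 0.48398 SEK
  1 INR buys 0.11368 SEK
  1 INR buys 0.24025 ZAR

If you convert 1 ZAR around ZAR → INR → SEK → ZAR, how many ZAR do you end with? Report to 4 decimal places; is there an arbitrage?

0.9777 (arbitrage exists)

Around ZAR → INR → SEK → ZAR: 1 ÷ 0.24025 × 0.11368 ÷ 0.48398 = 0.977672
Product < 1; profitable direction is ZAR → SEK → INR → ZAR.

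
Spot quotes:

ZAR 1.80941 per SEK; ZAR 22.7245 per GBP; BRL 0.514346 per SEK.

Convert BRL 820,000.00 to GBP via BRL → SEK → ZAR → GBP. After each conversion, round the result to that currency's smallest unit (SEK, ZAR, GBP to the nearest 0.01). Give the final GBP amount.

GBP 126,940.77

BRL 820,000.00 ÷ 0.514346 = SEK 1,594,257.56
SEK 1,594,257.56 × 1.80941 = ZAR 2,884,665.57
ZAR 2,884,665.57 ÷ 22.7245 = GBP 126,940.77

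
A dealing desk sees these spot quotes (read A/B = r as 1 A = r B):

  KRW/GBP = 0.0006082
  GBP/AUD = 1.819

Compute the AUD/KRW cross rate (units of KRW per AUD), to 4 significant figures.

AUD/KRW = 903.9

1 AUD ÷ 1.819 = 0.549753 GBP
0.549753 GBP ÷ 0.0006082 = 903.901 KRW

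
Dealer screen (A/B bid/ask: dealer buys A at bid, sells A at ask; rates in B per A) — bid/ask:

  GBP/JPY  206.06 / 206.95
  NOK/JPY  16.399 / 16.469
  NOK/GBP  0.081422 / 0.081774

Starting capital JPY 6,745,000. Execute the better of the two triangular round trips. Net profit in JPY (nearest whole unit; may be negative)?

Best loop JPY → NOK → GBP → JPY:
JPY 6,745,000 ÷ 16.469 (buy NOK at ask) = NOK 409,557.35
NOK 409,557.35 × 0.081422 (sell NOK at bid) = GBP 33,346.98
GBP 33,346.98 × 206.06 (sell GBP at bid) = JPY 6,871,478

Net profit: JPY 126,478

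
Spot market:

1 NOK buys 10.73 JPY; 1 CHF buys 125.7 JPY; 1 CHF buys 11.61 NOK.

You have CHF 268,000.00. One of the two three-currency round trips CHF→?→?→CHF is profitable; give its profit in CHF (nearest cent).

Profit: CHF 2,419.58

Profitable loop is CHF → JPY → NOK → CHF:
CHF 268,000.00 × 125.7 = JPY 33,687,600
JPY 33,687,600 ÷ 10.73 = NOK 3,139,571.30
NOK 3,139,571.30 ÷ 11.61 = CHF 270,419.58
Profit = CHF 270,419.58 − CHF 268,000.00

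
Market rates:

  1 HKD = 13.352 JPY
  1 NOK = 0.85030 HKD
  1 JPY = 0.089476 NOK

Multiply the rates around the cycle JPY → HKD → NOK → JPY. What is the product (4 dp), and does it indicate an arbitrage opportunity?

Around JPY → HKD → NOK → JPY: 1 ÷ 13.352 ÷ 0.85030 ÷ 0.089476 = 0.984408
Product < 1; profitable direction is JPY → NOK → HKD → JPY.

0.9844 (arbitrage exists)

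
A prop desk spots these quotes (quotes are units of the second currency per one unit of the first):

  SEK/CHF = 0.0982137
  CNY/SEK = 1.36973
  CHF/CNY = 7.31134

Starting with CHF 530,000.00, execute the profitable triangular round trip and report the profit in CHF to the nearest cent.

Profitable loop is CHF → SEK → CNY → CHF:
CHF 530,000.00 ÷ 0.0982137 = SEK 5,396,395.82
SEK 5,396,395.82 ÷ 1.36973 = CNY 3,939,751.50
CNY 3,939,751.50 ÷ 7.31134 = CHF 538,854.92
Profit = CHF 538,854.92 − CHF 530,000.00

Profit: CHF 8,854.92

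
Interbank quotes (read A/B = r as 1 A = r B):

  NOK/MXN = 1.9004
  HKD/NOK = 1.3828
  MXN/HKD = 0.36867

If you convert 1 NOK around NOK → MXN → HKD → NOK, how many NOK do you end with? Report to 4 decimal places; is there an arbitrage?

0.9688 (arbitrage exists)

Around NOK → MXN → HKD → NOK: 1 × 1.9004 × 0.36867 × 1.3828 = 0.968818
Product < 1; profitable direction is NOK → HKD → MXN → NOK.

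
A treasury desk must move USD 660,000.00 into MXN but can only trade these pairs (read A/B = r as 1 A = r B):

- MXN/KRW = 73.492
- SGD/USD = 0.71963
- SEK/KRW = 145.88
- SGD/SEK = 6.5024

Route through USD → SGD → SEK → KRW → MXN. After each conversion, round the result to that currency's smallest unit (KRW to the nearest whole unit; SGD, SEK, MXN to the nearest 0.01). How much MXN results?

MXN 11,837,610.45

USD 660,000.00 ÷ 0.71963 = SGD 917,137.97
SGD 917,137.97 × 6.5024 = SEK 5,963,597.94
SEK 5,963,597.94 × 145.88 = KRW 869,969,667
KRW 869,969,667 ÷ 73.492 = MXN 11,837,610.45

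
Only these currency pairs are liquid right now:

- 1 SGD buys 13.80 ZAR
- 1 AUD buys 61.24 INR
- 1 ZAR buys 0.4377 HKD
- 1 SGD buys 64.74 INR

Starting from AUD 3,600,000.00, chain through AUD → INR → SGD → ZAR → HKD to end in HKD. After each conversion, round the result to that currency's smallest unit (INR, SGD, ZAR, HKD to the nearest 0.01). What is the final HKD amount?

HKD 20,569,352.51

AUD 3,600,000.00 × 61.24 = INR 220,464,000.00
INR 220,464,000.00 ÷ 64.74 = SGD 3,405,375.35
SGD 3,405,375.35 × 13.80 = ZAR 46,994,179.83
ZAR 46,994,179.83 × 0.4377 = HKD 20,569,352.51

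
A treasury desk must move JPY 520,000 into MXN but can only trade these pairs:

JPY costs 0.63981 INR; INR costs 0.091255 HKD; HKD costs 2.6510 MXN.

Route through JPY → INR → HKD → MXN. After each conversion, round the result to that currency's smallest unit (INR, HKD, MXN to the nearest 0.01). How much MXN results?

MXN 80,486.08

JPY 520,000 × 0.63981 = INR 332,701.20
INR 332,701.20 × 0.091255 = HKD 30,360.65
HKD 30,360.65 × 2.6510 = MXN 80,486.08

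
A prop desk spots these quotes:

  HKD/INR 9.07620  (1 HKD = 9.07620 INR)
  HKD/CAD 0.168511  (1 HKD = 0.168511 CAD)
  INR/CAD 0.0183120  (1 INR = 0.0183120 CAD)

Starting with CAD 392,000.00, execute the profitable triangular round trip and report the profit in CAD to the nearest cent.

Profitable loop is CAD → INR → HKD → CAD:
CAD 392,000.00 ÷ 0.0183120 = INR 21,406,727.83
INR 21,406,727.83 ÷ 9.07620 = HKD 2,358,556.21
HKD 2,358,556.21 × 0.168511 = CAD 397,442.66
Profit = CAD 397,442.66 − CAD 392,000.00

Profit: CAD 5,442.66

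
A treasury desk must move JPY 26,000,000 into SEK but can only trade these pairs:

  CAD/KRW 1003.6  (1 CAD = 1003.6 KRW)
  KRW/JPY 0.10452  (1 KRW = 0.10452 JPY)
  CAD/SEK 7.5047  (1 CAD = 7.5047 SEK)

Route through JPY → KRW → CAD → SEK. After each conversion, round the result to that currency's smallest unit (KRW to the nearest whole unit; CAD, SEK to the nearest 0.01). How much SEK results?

JPY 26,000,000 ÷ 0.10452 = KRW 248,756,219
KRW 248,756,219 ÷ 1003.6 = CAD 247,863.91
CAD 247,863.91 × 7.5047 = SEK 1,860,144.29

SEK 1,860,144.29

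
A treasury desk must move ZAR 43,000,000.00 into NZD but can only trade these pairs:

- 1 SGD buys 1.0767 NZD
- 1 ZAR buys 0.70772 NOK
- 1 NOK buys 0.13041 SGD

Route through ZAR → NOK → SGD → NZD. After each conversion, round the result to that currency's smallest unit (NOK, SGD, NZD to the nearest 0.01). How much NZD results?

ZAR 43,000,000.00 × 0.70772 = NOK 30,431,960.00
NOK 30,431,960.00 × 0.13041 = SGD 3,968,631.90
SGD 3,968,631.90 × 1.0767 = NZD 4,273,025.97

NZD 4,273,025.97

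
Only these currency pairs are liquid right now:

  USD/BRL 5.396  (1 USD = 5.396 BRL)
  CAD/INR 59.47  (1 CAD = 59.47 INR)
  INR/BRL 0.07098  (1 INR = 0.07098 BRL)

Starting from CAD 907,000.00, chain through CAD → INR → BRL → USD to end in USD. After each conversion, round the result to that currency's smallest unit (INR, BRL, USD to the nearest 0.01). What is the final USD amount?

USD 709,527.58

CAD 907,000.00 × 59.47 = INR 53,939,290.00
INR 53,939,290.00 × 0.07098 = BRL 3,828,610.80
BRL 3,828,610.80 ÷ 5.396 = USD 709,527.58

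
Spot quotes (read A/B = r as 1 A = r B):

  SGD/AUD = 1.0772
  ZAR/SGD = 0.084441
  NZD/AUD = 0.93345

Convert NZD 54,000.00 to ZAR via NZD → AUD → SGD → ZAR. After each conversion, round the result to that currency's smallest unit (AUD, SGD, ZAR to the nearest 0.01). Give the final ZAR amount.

NZD 54,000.00 × 0.93345 = AUD 50,406.30
AUD 50,406.30 ÷ 1.0772 = SGD 46,793.82
SGD 46,793.82 ÷ 0.084441 = ZAR 554,159.95

ZAR 554,159.95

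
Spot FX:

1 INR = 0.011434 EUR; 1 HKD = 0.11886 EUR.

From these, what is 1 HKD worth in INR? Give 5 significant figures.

HKD/INR = 10.395

1 HKD × 0.11886 = 0.11886 EUR
0.11886 EUR ÷ 0.011434 = 10.3953 INR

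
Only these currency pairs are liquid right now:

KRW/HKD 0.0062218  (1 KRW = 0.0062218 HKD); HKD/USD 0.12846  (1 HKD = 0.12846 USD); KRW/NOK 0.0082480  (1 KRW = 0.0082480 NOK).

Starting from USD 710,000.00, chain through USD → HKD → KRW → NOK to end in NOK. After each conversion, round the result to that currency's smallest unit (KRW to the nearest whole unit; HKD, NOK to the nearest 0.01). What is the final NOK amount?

USD 710,000.00 ÷ 0.12846 = HKD 5,527,012.30
HKD 5,527,012.30 ÷ 0.0062218 = KRW 888,330,113
KRW 888,330,113 × 0.0082480 = NOK 7,326,946.77

NOK 7,326,946.77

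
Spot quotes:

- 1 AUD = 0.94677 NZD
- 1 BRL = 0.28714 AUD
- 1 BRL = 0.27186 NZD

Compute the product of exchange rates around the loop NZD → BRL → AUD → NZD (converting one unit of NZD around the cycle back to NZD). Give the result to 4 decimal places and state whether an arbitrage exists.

1.0000 (no arbitrage)

Around NZD → BRL → AUD → NZD: 1 ÷ 0.27186 × 0.28714 × 0.94677 = 0.999984
Product ≈ 1 (deviation 0.002%, within rounding noise).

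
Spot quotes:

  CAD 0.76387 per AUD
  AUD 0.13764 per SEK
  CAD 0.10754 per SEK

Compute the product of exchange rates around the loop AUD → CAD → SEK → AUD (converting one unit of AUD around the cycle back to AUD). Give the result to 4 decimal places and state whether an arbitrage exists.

0.9777 (arbitrage exists)

Around AUD → CAD → SEK → AUD: 1 × 0.76387 ÷ 0.10754 × 0.13764 = 0.977674
Product < 1; profitable direction is AUD → SEK → CAD → AUD.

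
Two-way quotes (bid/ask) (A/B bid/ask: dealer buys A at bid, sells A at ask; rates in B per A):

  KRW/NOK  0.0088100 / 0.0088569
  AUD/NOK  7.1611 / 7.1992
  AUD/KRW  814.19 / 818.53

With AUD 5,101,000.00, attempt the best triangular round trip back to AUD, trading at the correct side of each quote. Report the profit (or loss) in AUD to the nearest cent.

Best loop AUD → KRW → NOK → AUD:
AUD 5,101,000.00 × 814.19 (sell AUD at bid) = KRW 4,153,183,190
KRW 4,153,183,190 × 0.0088100 (sell KRW at bid) = NOK 36,589,543.90
NOK 36,589,543.90 ÷ 7.1992 (buy AUD at ask) = AUD 5,082,445.81

Net result: AUD -18,554.19 (no profitable arbitrage after spreads)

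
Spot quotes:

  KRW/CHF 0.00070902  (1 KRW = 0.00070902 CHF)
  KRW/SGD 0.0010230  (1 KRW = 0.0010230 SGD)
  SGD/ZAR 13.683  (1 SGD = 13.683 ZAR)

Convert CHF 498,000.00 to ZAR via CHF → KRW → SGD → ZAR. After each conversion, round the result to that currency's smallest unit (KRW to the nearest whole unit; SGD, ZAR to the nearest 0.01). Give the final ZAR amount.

ZAR 9,831,681.84

CHF 498,000.00 ÷ 0.00070902 = KRW 702,377,930
KRW 702,377,930 × 0.0010230 = SGD 718,532.62
SGD 718,532.62 × 13.683 = ZAR 9,831,681.84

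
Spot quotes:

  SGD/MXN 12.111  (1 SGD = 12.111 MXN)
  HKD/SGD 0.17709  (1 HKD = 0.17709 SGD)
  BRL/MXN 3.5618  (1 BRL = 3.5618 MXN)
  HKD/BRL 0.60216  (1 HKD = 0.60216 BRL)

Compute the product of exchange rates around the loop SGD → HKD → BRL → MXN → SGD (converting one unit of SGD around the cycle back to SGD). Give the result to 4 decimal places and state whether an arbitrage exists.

Around SGD → HKD → BRL → MXN → SGD: 1 ÷ 0.17709 × 0.60216 × 3.5618 ÷ 12.111 = 1.000017
Product ≈ 1 (deviation 0.002%, within rounding noise).

1.0000 (no arbitrage)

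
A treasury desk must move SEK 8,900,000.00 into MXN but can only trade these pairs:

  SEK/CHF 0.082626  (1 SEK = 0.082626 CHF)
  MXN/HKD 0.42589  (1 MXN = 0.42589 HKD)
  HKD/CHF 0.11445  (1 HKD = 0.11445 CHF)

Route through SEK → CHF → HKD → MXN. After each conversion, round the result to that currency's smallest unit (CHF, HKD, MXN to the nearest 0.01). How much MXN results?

MXN 15,086,673.62

SEK 8,900,000.00 × 0.082626 = CHF 735,371.40
CHF 735,371.40 ÷ 0.11445 = HKD 6,425,263.43
HKD 6,425,263.43 ÷ 0.42589 = MXN 15,086,673.62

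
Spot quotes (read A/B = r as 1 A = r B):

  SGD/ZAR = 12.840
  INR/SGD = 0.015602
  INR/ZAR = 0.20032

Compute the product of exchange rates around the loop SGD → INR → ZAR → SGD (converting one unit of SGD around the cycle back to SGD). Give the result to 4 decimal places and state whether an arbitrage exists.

1.0000 (no arbitrage)

Around SGD → INR → ZAR → SGD: 1 ÷ 0.015602 × 0.20032 ÷ 12.840 = 0.999952
Product ≈ 1 (deviation 0.005%, within rounding noise).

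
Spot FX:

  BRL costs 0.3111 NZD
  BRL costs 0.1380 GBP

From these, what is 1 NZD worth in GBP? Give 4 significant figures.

1 NZD ÷ 0.3111 = 3.2144 BRL
3.2144 BRL × 0.1380 = 0.443587 GBP

NZD/GBP = 0.4436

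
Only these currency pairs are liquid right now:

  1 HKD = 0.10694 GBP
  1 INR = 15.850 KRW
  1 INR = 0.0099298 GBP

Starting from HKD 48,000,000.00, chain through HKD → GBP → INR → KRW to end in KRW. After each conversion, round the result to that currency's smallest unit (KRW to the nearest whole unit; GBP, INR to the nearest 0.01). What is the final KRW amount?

HKD 48,000,000.00 × 0.10694 = GBP 5,133,120.00
GBP 5,133,120.00 ÷ 0.0099298 = INR 516,940,925.30
INR 516,940,925.30 × 15.850 = KRW 8,193,513,666

KRW 8,193,513,666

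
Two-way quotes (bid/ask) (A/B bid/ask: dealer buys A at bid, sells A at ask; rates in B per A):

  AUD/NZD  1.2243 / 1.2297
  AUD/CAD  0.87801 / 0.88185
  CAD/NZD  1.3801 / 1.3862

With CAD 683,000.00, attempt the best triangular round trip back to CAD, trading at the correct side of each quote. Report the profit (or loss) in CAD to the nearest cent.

Best loop CAD → AUD → NZD → CAD:
CAD 683,000.00 ÷ 0.88185 (buy AUD at ask) = AUD 774,508.14
AUD 774,508.14 × 1.2243 (sell AUD at bid) = NZD 948,230.31
NZD 948,230.31 ÷ 1.3862 (buy CAD at ask) = CAD 684,050.15

Net profit: CAD 1,050.15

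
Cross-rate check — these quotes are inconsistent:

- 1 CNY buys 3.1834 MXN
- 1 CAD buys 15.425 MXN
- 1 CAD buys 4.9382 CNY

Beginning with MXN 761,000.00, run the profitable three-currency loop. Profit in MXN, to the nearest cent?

Profit: MXN 14,567.09

Profitable loop is MXN → CAD → CNY → MXN:
MXN 761,000.00 ÷ 15.425 = CAD 49,335.49
CAD 49,335.49 × 4.9382 = CNY 243,628.54
CNY 243,628.54 × 3.1834 = MXN 775,567.09
Profit = MXN 775,567.09 − MXN 761,000.00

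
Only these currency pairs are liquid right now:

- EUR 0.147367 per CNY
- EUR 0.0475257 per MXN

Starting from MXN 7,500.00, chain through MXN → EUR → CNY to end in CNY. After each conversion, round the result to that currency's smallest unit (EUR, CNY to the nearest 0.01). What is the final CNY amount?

MXN 7,500.00 × 0.0475257 = EUR 356.44
EUR 356.44 ÷ 0.147367 = CNY 2,418.72

CNY 2,418.72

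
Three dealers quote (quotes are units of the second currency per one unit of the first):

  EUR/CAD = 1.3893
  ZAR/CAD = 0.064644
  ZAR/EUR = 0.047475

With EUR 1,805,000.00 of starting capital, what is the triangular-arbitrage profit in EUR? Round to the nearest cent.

Profit: EUR 36,662.28

Profitable loop is EUR → CAD → ZAR → EUR:
EUR 1,805,000.00 × 1.3893 = CAD 2,507,686.50
CAD 2,507,686.50 ÷ 0.064644 = ZAR 38,792,254.50
ZAR 38,792,254.50 × 0.047475 = EUR 1,841,662.28
Profit = EUR 1,841,662.28 − EUR 1,805,000.00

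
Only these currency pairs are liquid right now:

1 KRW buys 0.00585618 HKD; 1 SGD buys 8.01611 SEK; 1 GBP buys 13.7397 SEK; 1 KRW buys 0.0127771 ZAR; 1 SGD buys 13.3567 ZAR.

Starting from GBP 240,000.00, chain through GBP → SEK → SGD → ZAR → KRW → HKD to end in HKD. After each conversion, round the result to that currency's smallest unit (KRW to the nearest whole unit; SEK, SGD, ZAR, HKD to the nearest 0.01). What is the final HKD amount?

GBP 240,000.00 × 13.7397 = SEK 3,297,528.00
SEK 3,297,528.00 ÷ 8.01611 = SGD 411,362.62
SGD 411,362.62 × 13.3567 = ZAR 5,494,447.11
ZAR 5,494,447.11 ÷ 0.0127771 = KRW 430,023,019
KRW 430,023,019 × 0.00585618 = HKD 2,518,292.20

HKD 2,518,292.20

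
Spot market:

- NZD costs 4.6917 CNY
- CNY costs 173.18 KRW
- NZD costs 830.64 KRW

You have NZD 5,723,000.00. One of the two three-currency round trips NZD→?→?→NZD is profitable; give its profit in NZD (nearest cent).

Profit: NZD 127,710.61

Profitable loop is NZD → KRW → CNY → NZD:
NZD 5,723,000.00 × 830.64 = KRW 4,753,752,720
KRW 4,753,752,720 ÷ 173.18 = CNY 27,449,778.96
CNY 27,449,778.96 ÷ 4.6917 = NZD 5,850,710.61
Profit = NZD 5,850,710.61 − NZD 5,723,000.00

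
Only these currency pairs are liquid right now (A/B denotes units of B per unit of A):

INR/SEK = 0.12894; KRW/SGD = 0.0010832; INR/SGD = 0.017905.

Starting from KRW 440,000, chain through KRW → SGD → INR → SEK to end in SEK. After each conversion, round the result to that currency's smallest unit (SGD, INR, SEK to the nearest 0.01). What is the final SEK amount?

KRW 440,000 × 0.0010832 = SGD 476.61
SGD 476.61 ÷ 0.017905 = INR 26,618.82
INR 26,618.82 × 0.12894 = SEK 3,432.23

SEK 3,432.23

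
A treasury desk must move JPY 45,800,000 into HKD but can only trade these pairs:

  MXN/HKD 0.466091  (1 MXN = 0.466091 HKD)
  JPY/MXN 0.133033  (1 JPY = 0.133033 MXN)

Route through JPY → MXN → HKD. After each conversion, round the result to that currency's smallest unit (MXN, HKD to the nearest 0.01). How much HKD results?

HKD 2,839,851.17

JPY 45,800,000 × 0.133033 = MXN 6,092,911.40
MXN 6,092,911.40 × 0.466091 = HKD 2,839,851.17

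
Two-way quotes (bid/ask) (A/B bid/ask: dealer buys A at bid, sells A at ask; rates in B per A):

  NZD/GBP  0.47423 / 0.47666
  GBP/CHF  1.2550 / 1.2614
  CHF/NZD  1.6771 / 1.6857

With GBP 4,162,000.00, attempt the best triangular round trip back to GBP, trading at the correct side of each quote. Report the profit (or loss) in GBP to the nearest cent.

Best loop GBP → CHF → NZD → GBP:
GBP 4,162,000.00 × 1.2550 (sell GBP at bid) = CHF 5,223,310.00
CHF 5,223,310.00 × 1.6771 (sell CHF at bid) = NZD 8,760,013.20
NZD 8,760,013.20 × 0.47423 (sell NZD at bid) = GBP 4,154,261.06

Net result: GBP -7,738.94 (no profitable arbitrage after spreads)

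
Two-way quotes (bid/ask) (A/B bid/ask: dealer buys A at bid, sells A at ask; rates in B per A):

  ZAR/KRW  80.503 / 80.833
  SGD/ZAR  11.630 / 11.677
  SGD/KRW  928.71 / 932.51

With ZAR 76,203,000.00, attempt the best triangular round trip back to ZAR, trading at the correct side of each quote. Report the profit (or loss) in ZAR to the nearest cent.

Best loop ZAR → KRW → SGD → ZAR:
ZAR 76,203,000.00 × 80.503 (sell ZAR at bid) = KRW 6,134,570,109
KRW 6,134,570,109 ÷ 932.51 (buy SGD at ask) = SGD 6,578,556.92
SGD 6,578,556.92 × 11.630 (sell SGD at bid) = ZAR 76,508,616.92

Net profit: ZAR 305,616.92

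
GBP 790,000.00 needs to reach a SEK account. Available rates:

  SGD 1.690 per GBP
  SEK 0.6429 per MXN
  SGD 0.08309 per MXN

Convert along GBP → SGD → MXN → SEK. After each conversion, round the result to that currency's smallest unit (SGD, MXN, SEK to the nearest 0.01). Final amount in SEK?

SEK 10,330,193.65

GBP 790,000.00 × 1.690 = SGD 1,335,100.00
SGD 1,335,100.00 ÷ 0.08309 = MXN 16,068,118.91
MXN 16,068,118.91 × 0.6429 = SEK 10,330,193.65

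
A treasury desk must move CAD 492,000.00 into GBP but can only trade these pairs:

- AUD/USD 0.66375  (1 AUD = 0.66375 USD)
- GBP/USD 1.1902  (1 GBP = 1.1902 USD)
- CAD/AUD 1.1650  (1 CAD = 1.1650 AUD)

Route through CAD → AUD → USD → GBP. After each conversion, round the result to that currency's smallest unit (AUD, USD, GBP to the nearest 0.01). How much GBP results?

GBP 319,650.66

CAD 492,000.00 × 1.1650 = AUD 573,180.00
AUD 573,180.00 × 0.66375 = USD 380,448.22
USD 380,448.22 ÷ 1.1902 = GBP 319,650.66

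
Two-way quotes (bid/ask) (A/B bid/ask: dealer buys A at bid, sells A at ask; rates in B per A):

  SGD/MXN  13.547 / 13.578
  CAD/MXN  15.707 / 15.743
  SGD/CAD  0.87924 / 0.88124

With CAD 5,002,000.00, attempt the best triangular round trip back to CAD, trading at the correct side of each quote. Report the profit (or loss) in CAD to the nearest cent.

Best loop CAD → MXN → SGD → CAD:
CAD 5,002,000.00 × 15.707 (sell CAD at bid) = MXN 78,566,414.00
MXN 78,566,414.00 ÷ 13.578 (buy SGD at ask) = SGD 5,786,302.40
SGD 5,786,302.40 × 0.87924 (sell SGD at bid) = CAD 5,087,548.52

Net profit: CAD 85,548.52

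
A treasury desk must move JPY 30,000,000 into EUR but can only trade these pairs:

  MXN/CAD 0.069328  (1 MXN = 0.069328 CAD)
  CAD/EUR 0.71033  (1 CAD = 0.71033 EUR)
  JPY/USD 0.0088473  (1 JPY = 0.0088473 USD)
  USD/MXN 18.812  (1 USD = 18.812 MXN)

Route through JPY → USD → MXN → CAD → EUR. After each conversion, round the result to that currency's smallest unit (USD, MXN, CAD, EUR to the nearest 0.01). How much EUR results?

JPY 30,000,000 × 0.0088473 = USD 265,419.00
USD 265,419.00 × 18.812 = MXN 4,993,062.23
MXN 4,993,062.23 × 0.069328 = CAD 346,159.02
CAD 346,159.02 × 0.71033 = EUR 245,887.14

EUR 245,887.14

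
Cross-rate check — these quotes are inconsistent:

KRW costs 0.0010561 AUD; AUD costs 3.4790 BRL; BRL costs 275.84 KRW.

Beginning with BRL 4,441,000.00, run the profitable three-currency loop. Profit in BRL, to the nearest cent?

Profit: BRL 59,880.56

Profitable loop is BRL → KRW → AUD → BRL:
BRL 4,441,000.00 × 275.84 = KRW 1,225,005,440
KRW 1,225,005,440 × 0.0010561 = AUD 1,293,728.25
AUD 1,293,728.25 × 3.4790 = BRL 4,500,880.56
Profit = BRL 4,500,880.56 − BRL 4,441,000.00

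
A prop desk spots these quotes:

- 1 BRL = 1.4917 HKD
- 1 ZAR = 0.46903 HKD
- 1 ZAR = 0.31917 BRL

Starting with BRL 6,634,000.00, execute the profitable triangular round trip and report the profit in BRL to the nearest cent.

Profit: BRL 100,081.97

Profitable loop is BRL → HKD → ZAR → BRL:
BRL 6,634,000.00 × 1.4917 = HKD 9,895,937.80
HKD 9,895,937.80 ÷ 0.46903 = ZAR 21,098,731.00
ZAR 21,098,731.00 × 0.31917 = BRL 6,734,081.97
Profit = BRL 6,734,081.97 − BRL 6,634,000.00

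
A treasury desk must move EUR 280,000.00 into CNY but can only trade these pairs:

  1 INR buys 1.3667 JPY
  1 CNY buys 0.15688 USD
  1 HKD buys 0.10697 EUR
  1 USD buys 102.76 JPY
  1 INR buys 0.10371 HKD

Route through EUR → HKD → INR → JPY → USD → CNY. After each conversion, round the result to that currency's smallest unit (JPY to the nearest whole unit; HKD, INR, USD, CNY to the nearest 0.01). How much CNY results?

CNY 2,139,719.85

EUR 280,000.00 ÷ 0.10697 = HKD 2,617,556.32
HKD 2,617,556.32 ÷ 0.10371 = INR 25,239,189.28
INR 25,239,189.28 × 1.3667 = JPY 34,494,400
JPY 34,494,400 ÷ 102.76 = USD 335,679.25
USD 335,679.25 ÷ 0.15688 = CNY 2,139,719.85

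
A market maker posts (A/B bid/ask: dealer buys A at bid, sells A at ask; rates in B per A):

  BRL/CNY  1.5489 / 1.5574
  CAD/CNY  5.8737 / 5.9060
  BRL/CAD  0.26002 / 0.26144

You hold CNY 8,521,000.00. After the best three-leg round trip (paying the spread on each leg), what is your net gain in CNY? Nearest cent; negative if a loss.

Net profit: CNY 26,684.18

Best loop CNY → CAD → BRL → CNY:
CNY 8,521,000.00 ÷ 5.9060 (buy CAD at ask) = CAD 1,442,770.06
CAD 1,442,770.06 ÷ 0.26144 (buy BRL at ask) = BRL 5,518,551.35
BRL 5,518,551.35 × 1.5489 (sell BRL at bid) = CNY 8,547,684.18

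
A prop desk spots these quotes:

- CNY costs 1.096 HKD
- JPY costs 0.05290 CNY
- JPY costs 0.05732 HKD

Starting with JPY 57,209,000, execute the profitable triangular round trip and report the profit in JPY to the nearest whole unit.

Profit: JPY 657,125

Profitable loop is JPY → CNY → HKD → JPY:
JPY 57,209,000 × 0.05290 = CNY 3,026,356.10
CNY 3,026,356.10 × 1.096 = HKD 3,316,886.29
HKD 3,316,886.29 ÷ 0.05732 = JPY 57,866,125
Profit = JPY 57,866,125 − JPY 57,209,000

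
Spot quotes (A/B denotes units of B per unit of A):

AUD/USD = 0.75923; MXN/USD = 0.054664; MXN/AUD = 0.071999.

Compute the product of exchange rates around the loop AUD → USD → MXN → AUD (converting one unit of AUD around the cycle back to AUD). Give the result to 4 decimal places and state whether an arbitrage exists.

Around AUD → USD → MXN → AUD: 1 × 0.75923 ÷ 0.054664 × 0.071999 = 0.999996
Product ≈ 1 (deviation 0.000%, within rounding noise).

1.0000 (no arbitrage)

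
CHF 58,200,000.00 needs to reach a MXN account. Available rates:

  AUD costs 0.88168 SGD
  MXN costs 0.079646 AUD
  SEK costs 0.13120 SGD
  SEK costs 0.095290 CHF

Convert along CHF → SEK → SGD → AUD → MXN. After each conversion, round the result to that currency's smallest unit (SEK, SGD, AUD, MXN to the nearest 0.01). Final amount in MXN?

CHF 58,200,000.00 ÷ 0.095290 = SEK 610,767,131.91
SEK 610,767,131.91 × 0.13120 = SGD 80,132,647.71
SGD 80,132,647.71 ÷ 0.88168 = AUD 90,886,316.70
AUD 90,886,316.70 ÷ 0.079646 = MXN 1,141,128,452.15

MXN 1,141,128,452.15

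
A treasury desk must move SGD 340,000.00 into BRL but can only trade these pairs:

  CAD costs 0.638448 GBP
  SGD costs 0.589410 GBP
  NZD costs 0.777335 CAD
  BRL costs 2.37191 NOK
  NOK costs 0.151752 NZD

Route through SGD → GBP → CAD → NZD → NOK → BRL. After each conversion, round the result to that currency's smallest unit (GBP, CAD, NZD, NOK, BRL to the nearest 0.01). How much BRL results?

SGD 340,000.00 × 0.589410 = GBP 200,399.40
GBP 200,399.40 ÷ 0.638448 = CAD 313,885.23
CAD 313,885.23 ÷ 0.777335 = NZD 403,796.60
NZD 403,796.60 ÷ 0.151752 = NOK 2,660,898.04
NOK 2,660,898.04 ÷ 2.37191 = BRL 1,121,837.69

BRL 1,121,837.69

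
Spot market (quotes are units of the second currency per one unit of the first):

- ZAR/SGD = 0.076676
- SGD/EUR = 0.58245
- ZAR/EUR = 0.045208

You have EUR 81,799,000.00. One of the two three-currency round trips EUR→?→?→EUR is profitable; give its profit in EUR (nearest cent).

Profit: EUR 1,003,831.95

Profitable loop is EUR → SGD → ZAR → EUR:
EUR 81,799,000.00 ÷ 0.58245 = SGD 140,439,522.71
SGD 140,439,522.71 ÷ 0.076676 = ZAR 1,831,596,884.37
ZAR 1,831,596,884.37 × 0.045208 = EUR 82,802,831.95
Profit = EUR 82,802,831.95 − EUR 81,799,000.00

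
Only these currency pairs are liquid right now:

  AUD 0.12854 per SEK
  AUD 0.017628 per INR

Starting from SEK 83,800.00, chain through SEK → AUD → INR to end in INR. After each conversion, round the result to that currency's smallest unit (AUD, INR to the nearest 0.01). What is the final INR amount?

INR 611,053.44

SEK 83,800.00 × 0.12854 = AUD 10,771.65
AUD 10,771.65 ÷ 0.017628 = INR 611,053.44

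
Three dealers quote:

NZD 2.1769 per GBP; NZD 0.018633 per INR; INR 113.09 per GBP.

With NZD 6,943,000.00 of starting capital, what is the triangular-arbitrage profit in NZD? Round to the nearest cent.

Profit: NZD 229,633.77

Profitable loop is NZD → INR → GBP → NZD:
NZD 6,943,000.00 ÷ 0.018633 = INR 372,618,472.60
INR 372,618,472.60 ÷ 113.09 = GBP 3,294,884.36
GBP 3,294,884.36 × 2.1769 = NZD 7,172,633.77
Profit = NZD 7,172,633.77 − NZD 6,943,000.00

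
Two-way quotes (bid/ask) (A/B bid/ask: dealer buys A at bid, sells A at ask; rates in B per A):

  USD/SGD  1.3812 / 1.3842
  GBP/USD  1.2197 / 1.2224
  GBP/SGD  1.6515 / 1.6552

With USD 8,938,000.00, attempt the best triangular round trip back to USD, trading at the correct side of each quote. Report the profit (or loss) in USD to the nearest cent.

Best loop USD → SGD → GBP → USD:
USD 8,938,000.00 × 1.3812 (sell USD at bid) = SGD 12,345,165.60
SGD 12,345,165.60 ÷ 1.6552 (buy GBP at ask) = GBP 7,458,413.24
GBP 7,458,413.24 × 1.2197 (sell GBP at bid) = USD 9,097,026.63

Net profit: USD 159,026.63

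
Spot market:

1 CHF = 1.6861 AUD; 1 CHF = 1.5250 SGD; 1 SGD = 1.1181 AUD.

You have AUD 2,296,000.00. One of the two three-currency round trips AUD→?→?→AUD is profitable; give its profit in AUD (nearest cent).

Profit: AUD 25,876.13

Profitable loop is AUD → CHF → SGD → AUD:
AUD 2,296,000.00 ÷ 1.6861 = CHF 1,361,722.32
CHF 1,361,722.32 × 1.5250 = SGD 2,076,626.53
SGD 2,076,626.53 × 1.1181 = AUD 2,321,876.13
Profit = AUD 2,321,876.13 − AUD 2,296,000.00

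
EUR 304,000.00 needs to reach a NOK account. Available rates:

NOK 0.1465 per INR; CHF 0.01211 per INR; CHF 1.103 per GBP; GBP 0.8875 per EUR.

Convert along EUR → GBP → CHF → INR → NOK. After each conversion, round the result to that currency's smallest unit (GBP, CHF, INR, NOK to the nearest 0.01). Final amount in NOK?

EUR 304,000.00 × 0.8875 = GBP 269,800.00
GBP 269,800.00 × 1.103 = CHF 297,589.40
CHF 297,589.40 ÷ 0.01211 = INR 24,573,856.32
INR 24,573,856.32 × 0.1465 = NOK 3,600,069.95

NOK 3,600,069.95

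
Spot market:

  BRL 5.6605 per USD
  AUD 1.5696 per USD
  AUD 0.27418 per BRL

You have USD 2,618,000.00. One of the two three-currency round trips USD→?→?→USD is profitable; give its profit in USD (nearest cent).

Profitable loop is USD → AUD → BRL → USD:
USD 2,618,000.00 × 1.5696 = AUD 4,109,212.80
AUD 4,109,212.80 ÷ 0.27418 = BRL 14,987,281.35
BRL 14,987,281.35 ÷ 5.6605 = USD 2,647,695.67
Profit = USD 2,647,695.67 − USD 2,618,000.00

Profit: USD 29,695.67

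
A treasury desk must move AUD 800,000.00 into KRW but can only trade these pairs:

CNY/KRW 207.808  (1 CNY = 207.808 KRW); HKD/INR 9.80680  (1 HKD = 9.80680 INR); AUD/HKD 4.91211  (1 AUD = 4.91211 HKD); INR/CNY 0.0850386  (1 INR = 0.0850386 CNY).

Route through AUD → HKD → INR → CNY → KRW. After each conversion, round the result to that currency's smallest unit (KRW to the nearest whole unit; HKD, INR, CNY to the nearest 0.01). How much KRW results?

AUD 800,000.00 × 4.91211 = HKD 3,929,688.00
HKD 3,929,688.00 × 9.80680 = INR 38,537,664.28
INR 38,537,664.28 × 0.0850386 = CNY 3,277,189.02
CNY 3,277,189.02 × 207.808 = KRW 681,026,096

KRW 681,026,096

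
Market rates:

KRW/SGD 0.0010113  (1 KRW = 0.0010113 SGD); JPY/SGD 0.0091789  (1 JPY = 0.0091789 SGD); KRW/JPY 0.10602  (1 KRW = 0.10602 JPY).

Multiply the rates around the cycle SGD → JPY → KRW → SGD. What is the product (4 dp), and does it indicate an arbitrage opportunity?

Around SGD → JPY → KRW → SGD: 1 ÷ 0.0091789 ÷ 0.10602 × 0.0010113 = 1.039206
Product > 1; profitable direction is SGD → JPY → KRW → SGD.

1.0392 (arbitrage exists)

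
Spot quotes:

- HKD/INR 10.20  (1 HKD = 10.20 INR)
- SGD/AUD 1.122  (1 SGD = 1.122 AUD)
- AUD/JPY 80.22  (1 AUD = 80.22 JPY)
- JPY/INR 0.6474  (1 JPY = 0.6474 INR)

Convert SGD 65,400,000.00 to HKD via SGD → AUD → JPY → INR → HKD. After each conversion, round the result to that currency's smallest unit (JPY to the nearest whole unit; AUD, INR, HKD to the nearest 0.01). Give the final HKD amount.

HKD 373,616,275.03

SGD 65,400,000.00 × 1.122 = AUD 73,378,800.00
AUD 73,378,800.00 × 80.22 = JPY 5,886,447,336
JPY 5,886,447,336 × 0.6474 = INR 3,810,886,005.33
INR 3,810,886,005.33 ÷ 10.20 = HKD 373,616,275.03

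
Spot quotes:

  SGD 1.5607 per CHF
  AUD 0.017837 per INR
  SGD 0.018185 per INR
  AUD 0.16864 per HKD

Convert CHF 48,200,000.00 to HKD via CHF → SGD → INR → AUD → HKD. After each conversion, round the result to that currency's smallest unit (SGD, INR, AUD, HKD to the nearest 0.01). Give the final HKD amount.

HKD 437,536,594.28

CHF 48,200,000.00 × 1.5607 = SGD 75,225,740.00
SGD 75,225,740.00 ÷ 0.018185 = INR 4,136,691,778.94
INR 4,136,691,778.94 × 0.017837 = AUD 73,786,171.26
AUD 73,786,171.26 ÷ 0.16864 = HKD 437,536,594.28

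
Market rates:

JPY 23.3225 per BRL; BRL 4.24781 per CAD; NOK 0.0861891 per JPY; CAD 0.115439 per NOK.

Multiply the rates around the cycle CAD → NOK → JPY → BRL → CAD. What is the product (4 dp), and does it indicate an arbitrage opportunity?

1.0145 (arbitrage exists)

Around CAD → NOK → JPY → BRL → CAD: 1 ÷ 0.115439 ÷ 0.0861891 ÷ 23.3225 ÷ 4.24781 = 1.014507
Product > 1; profitable direction is CAD → NOK → JPY → BRL → CAD.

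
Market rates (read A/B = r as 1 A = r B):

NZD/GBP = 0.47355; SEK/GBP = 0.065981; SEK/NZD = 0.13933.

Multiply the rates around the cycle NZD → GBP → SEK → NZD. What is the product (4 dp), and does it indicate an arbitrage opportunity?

1.0000 (no arbitrage)

Around NZD → GBP → SEK → NZD: 1 × 0.47355 ÷ 0.065981 × 0.13933 = 0.999981
Product ≈ 1 (deviation 0.002%, within rounding noise).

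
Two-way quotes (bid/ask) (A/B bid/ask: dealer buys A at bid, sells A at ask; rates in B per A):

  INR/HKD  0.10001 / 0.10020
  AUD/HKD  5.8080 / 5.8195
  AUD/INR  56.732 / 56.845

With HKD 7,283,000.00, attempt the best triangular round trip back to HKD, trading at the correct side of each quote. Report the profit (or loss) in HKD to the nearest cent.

Best loop HKD → INR → AUD → HKD:
HKD 7,283,000.00 ÷ 0.10020 (buy INR at ask) = INR 72,684,630.74
INR 72,684,630.74 ÷ 56.845 (buy AUD at ask) = AUD 1,278,645.98
AUD 1,278,645.98 × 5.8080 (sell AUD at bid) = HKD 7,426,375.85

Net profit: HKD 143,375.85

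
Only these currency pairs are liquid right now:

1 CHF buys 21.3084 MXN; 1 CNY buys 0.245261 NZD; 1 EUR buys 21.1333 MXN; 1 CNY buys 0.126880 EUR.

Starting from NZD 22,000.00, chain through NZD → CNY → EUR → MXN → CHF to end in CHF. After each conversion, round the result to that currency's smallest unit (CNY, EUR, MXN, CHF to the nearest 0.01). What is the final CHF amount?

CHF 11,287.66

NZD 22,000.00 ÷ 0.245261 = CNY 89,700.36
CNY 89,700.36 × 0.126880 = EUR 11,381.18
EUR 11,381.18 × 21.1333 = MXN 240,521.89
MXN 240,521.89 ÷ 21.3084 = CHF 11,287.66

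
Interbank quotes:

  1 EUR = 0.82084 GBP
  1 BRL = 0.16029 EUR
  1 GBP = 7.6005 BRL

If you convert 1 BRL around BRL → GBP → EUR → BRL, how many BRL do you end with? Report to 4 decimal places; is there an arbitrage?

1.0000 (no arbitrage)

Around BRL → GBP → EUR → BRL: 1 ÷ 7.6005 ÷ 0.82084 ÷ 0.16029 = 0.999984
Product ≈ 1 (deviation 0.002%, within rounding noise).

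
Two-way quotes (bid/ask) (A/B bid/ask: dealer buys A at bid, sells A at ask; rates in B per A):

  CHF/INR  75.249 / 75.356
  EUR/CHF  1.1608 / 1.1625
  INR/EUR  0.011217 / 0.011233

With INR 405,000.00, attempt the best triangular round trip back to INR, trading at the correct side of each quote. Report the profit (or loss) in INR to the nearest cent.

Net profit: INR 6,574.51

Best loop INR → CHF → EUR → INR:
INR 405,000.00 ÷ 75.356 (buy CHF at ask) = CHF 5,374.49
CHF 5,374.49 ÷ 1.1625 (buy EUR at ask) = EUR 4,623.22
EUR 4,623.22 ÷ 0.011233 (buy INR at ask) = INR 411,574.51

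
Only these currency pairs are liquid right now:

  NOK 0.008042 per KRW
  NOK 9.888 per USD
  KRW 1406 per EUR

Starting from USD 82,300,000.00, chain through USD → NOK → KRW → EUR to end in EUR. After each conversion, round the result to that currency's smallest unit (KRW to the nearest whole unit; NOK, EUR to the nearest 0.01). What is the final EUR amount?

EUR 71,971,226.45

USD 82,300,000.00 × 9.888 = NOK 813,782,400.00
NOK 813,782,400.00 ÷ 0.008042 = KRW 101,191,544,392
KRW 101,191,544,392 ÷ 1406 = EUR 71,971,226.45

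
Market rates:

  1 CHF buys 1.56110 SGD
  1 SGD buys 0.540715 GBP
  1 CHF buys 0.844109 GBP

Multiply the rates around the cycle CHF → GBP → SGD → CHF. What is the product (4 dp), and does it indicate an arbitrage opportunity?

Around CHF → GBP → SGD → CHF: 1 × 0.844109 ÷ 0.540715 ÷ 1.56110 = 0.999999
Product ≈ 1 (deviation 0.000%, within rounding noise).

1.0000 (no arbitrage)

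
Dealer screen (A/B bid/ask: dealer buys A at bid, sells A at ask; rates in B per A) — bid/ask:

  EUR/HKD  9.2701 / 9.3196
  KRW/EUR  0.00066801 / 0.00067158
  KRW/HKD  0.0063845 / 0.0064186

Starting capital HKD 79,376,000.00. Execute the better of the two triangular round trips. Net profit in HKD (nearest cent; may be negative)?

Net profit: HKD 1,593,428.54

Best loop HKD → EUR → KRW → HKD:
HKD 79,376,000.00 ÷ 9.3196 (buy EUR at ask) = EUR 8,517,103.74
EUR 8,517,103.74 ÷ 0.00067158 (buy KRW at ask) = KRW 12,682,187,883
KRW 12,682,187,883 × 0.0063845 (sell KRW at bid) = HKD 80,969,428.54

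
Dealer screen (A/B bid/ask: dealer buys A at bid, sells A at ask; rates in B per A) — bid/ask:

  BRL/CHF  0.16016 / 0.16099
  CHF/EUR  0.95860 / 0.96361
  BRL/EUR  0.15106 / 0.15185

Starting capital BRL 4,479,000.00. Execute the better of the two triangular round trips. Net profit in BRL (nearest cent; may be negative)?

Best loop BRL → CHF → EUR → BRL:
BRL 4,479,000.00 × 0.16016 (sell BRL at bid) = CHF 717,356.64
CHF 717,356.64 × 0.95860 (sell CHF at bid) = EUR 687,658.08
EUR 687,658.08 ÷ 0.15185 (buy BRL at ask) = BRL 4,528,535.23

Net profit: BRL 49,535.23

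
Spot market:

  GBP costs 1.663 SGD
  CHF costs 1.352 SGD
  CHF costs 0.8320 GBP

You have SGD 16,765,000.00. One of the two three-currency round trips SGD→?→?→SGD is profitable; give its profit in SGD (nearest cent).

Profitable loop is SGD → CHF → GBP → SGD:
SGD 16,765,000.00 ÷ 1.352 = CHF 12,400,147.93
CHF 12,400,147.93 × 0.8320 = GBP 10,316,923.08
GBP 10,316,923.08 × 1.663 = SGD 17,157,043.08
Profit = SGD 17,157,043.08 − SGD 16,765,000.00

Profit: SGD 392,043.08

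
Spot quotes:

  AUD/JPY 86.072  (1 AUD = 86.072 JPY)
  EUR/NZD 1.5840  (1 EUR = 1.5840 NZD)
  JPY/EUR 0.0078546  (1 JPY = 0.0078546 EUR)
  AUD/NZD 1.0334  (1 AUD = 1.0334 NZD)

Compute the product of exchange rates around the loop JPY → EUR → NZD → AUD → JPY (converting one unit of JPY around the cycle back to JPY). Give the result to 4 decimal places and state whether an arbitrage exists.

Around JPY → EUR → NZD → AUD → JPY: 1 × 0.0078546 × 1.5840 ÷ 1.0334 × 86.072 = 1.036269
Product > 1; profitable direction is JPY → EUR → NZD → AUD → JPY.

1.0363 (arbitrage exists)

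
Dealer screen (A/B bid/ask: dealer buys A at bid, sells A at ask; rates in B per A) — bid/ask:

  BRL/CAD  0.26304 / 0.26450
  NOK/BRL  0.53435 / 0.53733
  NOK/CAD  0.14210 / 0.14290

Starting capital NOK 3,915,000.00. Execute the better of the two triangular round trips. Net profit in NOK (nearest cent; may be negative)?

Best loop NOK → CAD → BRL → NOK:
NOK 3,915,000.00 × 0.14210 (sell NOK at bid) = CAD 556,321.50
CAD 556,321.50 ÷ 0.26450 (buy BRL at ask) = BRL 2,103,294.90
BRL 2,103,294.90 ÷ 0.53733 (buy NOK at ask) = NOK 3,914,344.81

Net result: NOK -655.19 (no profitable arbitrage after spreads)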